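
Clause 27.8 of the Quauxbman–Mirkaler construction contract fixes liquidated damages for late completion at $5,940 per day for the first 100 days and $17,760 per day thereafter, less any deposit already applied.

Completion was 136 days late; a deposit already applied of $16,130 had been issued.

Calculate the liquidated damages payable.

$1,217,230

First 100 days: 100 × $5,940 = $594,000
Remaining days: (136 − 100) × $17,760 = $639,360
Accrued per-day damages: $594,000 + $639,360 = $1,233,360
Less deposit already applied: $1,233,360 − $16,130 = $1,217,230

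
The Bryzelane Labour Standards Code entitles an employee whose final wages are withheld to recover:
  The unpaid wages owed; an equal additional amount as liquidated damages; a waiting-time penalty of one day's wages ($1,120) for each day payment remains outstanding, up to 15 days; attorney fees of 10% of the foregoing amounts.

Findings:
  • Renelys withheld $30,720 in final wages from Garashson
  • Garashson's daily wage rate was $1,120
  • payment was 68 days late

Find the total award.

Liquidated damages (equal amount): $30,720
Penalty days: min(68, 15) = 15
Waiting-time penalty: 15 × $1,120 = $16,800
Subtotal: $30,720 + $30,720 + $16,800 = $78,240
Attorney fees: 10% of $78,240 = $7,824
Total award: $78,240 + $7,824 = $86,064

$86,064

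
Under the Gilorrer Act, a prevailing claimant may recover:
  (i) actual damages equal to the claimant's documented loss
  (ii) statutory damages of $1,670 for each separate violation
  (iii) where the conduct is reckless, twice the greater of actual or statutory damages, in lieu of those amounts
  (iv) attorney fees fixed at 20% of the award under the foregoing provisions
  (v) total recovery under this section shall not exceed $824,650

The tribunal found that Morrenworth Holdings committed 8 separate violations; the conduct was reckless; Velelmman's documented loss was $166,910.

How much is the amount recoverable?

Statutory damages: 8 × $1,670 = $13,360
Greater of actual damages ($166,910) or statutory damages ($13,360): $166,910
Doubled: 2 × $166,910 = $333,820
Attorney fees: 20% of $333,820 = $66,764
Total before cap: $333,820 + $66,764 = $400,584
Cap at $824,650: $400,584 is within the cap, no reduction.

$400,584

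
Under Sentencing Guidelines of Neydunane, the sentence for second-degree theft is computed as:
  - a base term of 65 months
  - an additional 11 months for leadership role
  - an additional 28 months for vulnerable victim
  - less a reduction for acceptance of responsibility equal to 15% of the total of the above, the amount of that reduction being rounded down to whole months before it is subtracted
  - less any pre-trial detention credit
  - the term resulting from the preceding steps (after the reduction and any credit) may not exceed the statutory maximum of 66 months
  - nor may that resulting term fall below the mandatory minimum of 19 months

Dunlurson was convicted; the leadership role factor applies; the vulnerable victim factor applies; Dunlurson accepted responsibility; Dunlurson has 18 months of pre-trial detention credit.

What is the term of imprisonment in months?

Leadership role enhancement: +11 months
Vulnerable victim enhancement: +28 months
Adjusted term: 65 months + 11 months + 28 months = 104 months
Acceptance of responsibility reduction: 15% of 104 months = 15 months (rounded down)
After reduction: 104 − 15 = 89 months
Less pre-trial detention credit: 89 months − 18 months = 71 months
Cap at 66 months: 71 months exceeds the cap → 66 months
Minimum 19 months: 66 months meets the minimum, no increase.

66 months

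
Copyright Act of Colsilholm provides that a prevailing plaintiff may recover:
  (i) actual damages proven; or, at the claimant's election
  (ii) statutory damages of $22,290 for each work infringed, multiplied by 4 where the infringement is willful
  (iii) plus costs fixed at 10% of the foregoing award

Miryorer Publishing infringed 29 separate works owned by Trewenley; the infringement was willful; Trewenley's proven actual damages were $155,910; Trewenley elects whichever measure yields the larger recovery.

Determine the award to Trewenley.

Statutory damages: 29 × $22,290 = $646,410
Multiplied by 4: 4 × $646,410 = $2,585,640
Greater of actual damages ($155,910) or enhanced statutory damages ($2,585,640): $2,585,640
Costs: 10% of $2,585,640 = $258,564
Award plus costs: $2,585,640 + $258,564 = $2,844,204

$2,844,204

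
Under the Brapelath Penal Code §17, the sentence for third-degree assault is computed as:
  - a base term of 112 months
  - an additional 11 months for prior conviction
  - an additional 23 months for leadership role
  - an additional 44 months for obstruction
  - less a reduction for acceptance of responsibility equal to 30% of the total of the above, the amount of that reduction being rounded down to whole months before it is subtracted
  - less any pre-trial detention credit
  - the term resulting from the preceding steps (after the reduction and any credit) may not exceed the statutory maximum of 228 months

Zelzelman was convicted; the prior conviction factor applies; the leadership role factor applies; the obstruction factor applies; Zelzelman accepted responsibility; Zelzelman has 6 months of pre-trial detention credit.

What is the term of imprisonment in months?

Prior conviction enhancement: +11 months
Leadership role enhancement: +23 months
Obstruction enhancement: +44 months
Adjusted term: 112 months + 11 months + 23 months + 44 months = 190 months
Acceptance of responsibility reduction: 30% of 190 months = 57 months (rounded down)
After reduction: 190 − 57 = 133 months
Less pre-trial detention credit: 133 months − 6 months = 127 months
Cap at 228 months: 127 months is within the cap, no reduction.

Sentence: 127 months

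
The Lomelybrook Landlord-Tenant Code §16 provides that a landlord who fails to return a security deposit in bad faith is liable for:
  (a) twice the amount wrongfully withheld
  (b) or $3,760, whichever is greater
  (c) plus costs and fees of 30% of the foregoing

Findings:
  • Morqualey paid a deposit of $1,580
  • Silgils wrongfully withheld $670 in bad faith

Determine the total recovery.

Doubled: 2 × $670 = $1,340
Minimum $3,760: $1,340 is below the minimum → $3,760
Costs and fees: 30% of $3,760 = $1,128
Total recovery: $3,760 + $1,128 = $4,888

$4,888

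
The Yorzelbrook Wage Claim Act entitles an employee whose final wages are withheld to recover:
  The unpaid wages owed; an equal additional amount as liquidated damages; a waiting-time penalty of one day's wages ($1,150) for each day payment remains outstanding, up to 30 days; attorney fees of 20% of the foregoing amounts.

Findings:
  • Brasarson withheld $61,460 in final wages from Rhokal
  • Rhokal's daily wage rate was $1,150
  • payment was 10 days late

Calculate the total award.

Total award: $161,304

Liquidated damages (equal amount): $61,460
Penalty days: min(10, 30) = 10
Waiting-time penalty: 10 × $1,150 = $11,500
Subtotal: $61,460 + $61,460 + $11,500 = $134,420
Attorney fees: 20% of $134,420 = $26,884
Total award: $134,420 + $26,884 = $161,304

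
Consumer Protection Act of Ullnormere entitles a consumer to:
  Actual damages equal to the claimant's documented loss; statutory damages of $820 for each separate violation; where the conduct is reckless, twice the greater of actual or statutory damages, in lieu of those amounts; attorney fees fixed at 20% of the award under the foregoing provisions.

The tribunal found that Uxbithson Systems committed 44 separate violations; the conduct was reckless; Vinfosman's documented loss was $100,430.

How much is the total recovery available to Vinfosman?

Statutory damages: 44 × $820 = $36,080
Greater of actual damages ($100,430) or statutory damages ($36,080): $100,430
Doubled: 2 × $100,430 = $200,860
Attorney fees: 20% of $200,860 = $40,172
Total recovery: $200,860 + $40,172 = $241,032

$241,032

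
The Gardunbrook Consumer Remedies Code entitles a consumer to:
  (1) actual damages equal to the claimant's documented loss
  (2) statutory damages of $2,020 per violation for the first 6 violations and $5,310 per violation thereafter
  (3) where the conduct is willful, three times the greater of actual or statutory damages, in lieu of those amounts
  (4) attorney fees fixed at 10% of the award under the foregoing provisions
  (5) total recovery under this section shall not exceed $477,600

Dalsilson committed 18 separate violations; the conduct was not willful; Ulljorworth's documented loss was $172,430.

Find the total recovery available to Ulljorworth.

First 6 violations: 6 × $2,020 = $12,120
Remaining violations: (18 − 6) × $5,310 = $63,720
Statutory damages: $12,120 + $63,720 = $75,840
Conduct not willful: the in-lieu enhancement does not apply.
Actual plus statutory damages: $172,430 + $75,840 = $248,270
Attorney fees: 10% of $248,270 = $24,827
Total before cap: $248,270 + $24,827 = $273,097
Cap at $477,600: $273,097 is within the cap, no reduction.

Total recovery: $273,097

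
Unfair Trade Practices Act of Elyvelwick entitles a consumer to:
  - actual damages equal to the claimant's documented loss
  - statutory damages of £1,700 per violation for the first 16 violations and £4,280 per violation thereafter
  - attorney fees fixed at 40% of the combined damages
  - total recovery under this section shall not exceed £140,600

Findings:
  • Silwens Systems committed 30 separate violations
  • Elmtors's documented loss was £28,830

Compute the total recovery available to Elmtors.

£140,600

First 16 violations: 16 × £1,700 = £27,200
Remaining violations: (30 − 16) × £4,280 = £59,920
Statutory damages: £27,200 + £59,920 = £87,120
Combined damages: £28,830 + £87,120 = £115,950
Attorney fees: 40% of £115,950 = £46,380
Total before cap: £115,950 + £46,380 = £162,330
Cap at £140,600: £162,330 exceeds the cap → £140,600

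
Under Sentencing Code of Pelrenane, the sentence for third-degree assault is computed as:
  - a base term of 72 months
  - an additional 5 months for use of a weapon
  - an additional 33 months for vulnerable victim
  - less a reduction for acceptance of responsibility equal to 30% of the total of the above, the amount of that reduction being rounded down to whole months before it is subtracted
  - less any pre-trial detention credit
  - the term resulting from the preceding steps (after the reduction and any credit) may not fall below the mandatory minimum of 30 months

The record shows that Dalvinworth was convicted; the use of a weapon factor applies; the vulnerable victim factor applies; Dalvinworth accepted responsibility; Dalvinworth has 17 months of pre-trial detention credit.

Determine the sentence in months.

60 months

Use of a weapon enhancement: +5 months
Vulnerable victim enhancement: +33 months
Adjusted term: 72 months + 5 months + 33 months = 110 months
Acceptance of responsibility reduction: 30% of 110 months = 33 months (rounded down)
After reduction: 110 − 33 = 77 months
Less pre-trial detention credit: 77 months − 17 months = 60 months
Minimum 30 months: 60 months meets the minimum, no increase.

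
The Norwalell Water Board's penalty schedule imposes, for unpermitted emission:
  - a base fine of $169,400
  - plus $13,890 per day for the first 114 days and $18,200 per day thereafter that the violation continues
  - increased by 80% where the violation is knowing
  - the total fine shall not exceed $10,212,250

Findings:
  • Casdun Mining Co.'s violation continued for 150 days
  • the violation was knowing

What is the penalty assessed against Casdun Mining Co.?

$4,334,508

First 114 days: 114 × $13,890 = $1,583,460
Remaining days: (150 − 114) × $18,200 = $655,200
Per-day component: $1,583,460 + $655,200 = $2,238,660
Base plus per-day: $169,400 + $2,238,660 = $2,408,060
Enhancement: 80% of $2,408,060 = $1,926,448
Enhanced fine: $2,408,060 + $1,926,448 = $4,334,508
Cap at $10,212,250: $4,334,508 is within the cap, no reduction.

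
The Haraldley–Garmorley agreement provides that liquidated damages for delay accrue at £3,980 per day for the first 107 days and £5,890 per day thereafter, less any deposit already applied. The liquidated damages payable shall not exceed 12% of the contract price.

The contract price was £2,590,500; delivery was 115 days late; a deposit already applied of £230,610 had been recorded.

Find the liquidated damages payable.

£242,370

First 107 days: 107 × £3,980 = £425,860
Remaining days: (115 − 107) × £5,890 = £47,120
Accrued per-day damages: £425,860 + £47,120 = £472,980
Less deposit already applied: £472,980 − £230,610 = £242,370
Cap: 12% of £2,590,500 = £310,860
Cap at £310,860: £242,370 is within the cap, no reduction.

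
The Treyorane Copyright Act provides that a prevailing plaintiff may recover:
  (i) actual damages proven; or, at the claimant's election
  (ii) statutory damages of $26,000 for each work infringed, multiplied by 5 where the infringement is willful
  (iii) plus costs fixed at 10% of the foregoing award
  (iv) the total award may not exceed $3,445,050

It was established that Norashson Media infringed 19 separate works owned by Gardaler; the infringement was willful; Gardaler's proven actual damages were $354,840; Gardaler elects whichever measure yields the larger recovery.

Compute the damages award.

Statutory damages: 19 × $26,000 = $494,000
Multiplied by 5: 5 × $494,000 = $2,470,000
Greater of actual damages ($354,840) or enhanced statutory damages ($2,470,000): $2,470,000
Costs: 10% of $2,470,000 = $247,000
Award plus costs: $2,470,000 + $247,000 = $2,717,000
Cap at $3,445,050: $2,717,000 is within the cap, no reduction.

$2,717,000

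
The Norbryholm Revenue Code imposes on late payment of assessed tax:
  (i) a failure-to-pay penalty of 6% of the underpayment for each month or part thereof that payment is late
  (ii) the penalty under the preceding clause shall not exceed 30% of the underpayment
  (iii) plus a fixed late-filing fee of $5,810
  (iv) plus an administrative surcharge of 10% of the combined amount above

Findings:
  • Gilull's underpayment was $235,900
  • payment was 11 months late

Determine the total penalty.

$84,238

Accrued rate: 6% × 11 = 66%, capped at 30% → 30%
Failure-to-pay penalty: 30% of $235,900 = $70,770
Penalty before surcharge: $70,770 + $5,810 = $76,580
Administrative surcharge: 10% of $76,580 = $7,658
Total penalty: $76,580 + $7,658 = $84,238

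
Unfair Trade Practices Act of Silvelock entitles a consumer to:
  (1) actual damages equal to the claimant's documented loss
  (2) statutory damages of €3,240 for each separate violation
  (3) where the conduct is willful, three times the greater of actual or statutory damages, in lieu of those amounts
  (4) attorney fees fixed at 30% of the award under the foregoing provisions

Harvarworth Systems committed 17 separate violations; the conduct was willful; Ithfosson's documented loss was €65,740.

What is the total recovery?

Statutory damages: 17 × €3,240 = €55,080
Greater of actual damages (€65,740) or statutory damages (€55,080): €65,740
Trebled: 3 × €65,740 = €197,220
Attorney fees: 30% of €197,220 = €59,166
Total recovery: €197,220 + €59,166 = €256,386

€256,386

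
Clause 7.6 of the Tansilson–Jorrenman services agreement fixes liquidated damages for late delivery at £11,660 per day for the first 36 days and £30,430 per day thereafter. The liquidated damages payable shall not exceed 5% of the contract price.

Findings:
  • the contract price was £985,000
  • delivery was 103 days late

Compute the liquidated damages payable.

First 36 days: 36 × £11,660 = £419,760
Remaining days: (103 − 36) × £30,430 = £2,038,810
Accrued per-day damages: £419,760 + £2,038,810 = £2,458,570
Cap: 5% of £985,000 = £49,250
Cap at £49,250: £2,458,570 exceeds the cap → £49,250

£49,250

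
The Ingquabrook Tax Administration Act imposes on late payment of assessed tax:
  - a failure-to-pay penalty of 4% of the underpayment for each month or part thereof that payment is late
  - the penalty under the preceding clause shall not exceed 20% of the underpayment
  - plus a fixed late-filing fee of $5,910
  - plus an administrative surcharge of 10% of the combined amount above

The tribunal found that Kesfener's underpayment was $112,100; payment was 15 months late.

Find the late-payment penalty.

Accrued rate: 4% × 15 = 60%, capped at 20% → 20%
Failure-to-pay penalty: 20% of $112,100 = $22,420
Penalty before surcharge: $22,420 + $5,910 = $28,330
Administrative surcharge: 10% of $28,330 = $2,833
Total penalty: $28,330 + $2,833 = $31,163

$31,163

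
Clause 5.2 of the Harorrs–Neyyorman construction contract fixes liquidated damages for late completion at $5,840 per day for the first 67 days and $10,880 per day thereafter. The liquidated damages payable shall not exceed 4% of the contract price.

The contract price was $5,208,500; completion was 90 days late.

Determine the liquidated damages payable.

First 67 days: 67 × $5,840 = $391,280
Remaining days: (90 − 67) × $10,880 = $250,240
Accrued per-day damages: $391,280 + $250,240 = $641,520
Cap: 4% of $5,208,500 = $208,340
Cap at $208,340: $641,520 exceeds the cap → $208,340

$208,340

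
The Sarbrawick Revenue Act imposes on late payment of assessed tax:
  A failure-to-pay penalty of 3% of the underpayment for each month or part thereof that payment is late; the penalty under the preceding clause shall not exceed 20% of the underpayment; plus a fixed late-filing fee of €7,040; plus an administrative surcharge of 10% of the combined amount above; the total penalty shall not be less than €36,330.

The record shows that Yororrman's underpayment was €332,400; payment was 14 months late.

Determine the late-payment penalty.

Accrued rate: 3% × 14 = 42%, capped at 20% → 20%
Failure-to-pay penalty: 20% of €332,400 = €66,480
Penalty before surcharge: €66,480 + €7,040 = €73,520
Administrative surcharge: 10% of €73,520 = €7,352
Total penalty: €73,520 + €7,352 = €80,872
Minimum €36,330: €80,872 meets the minimum, no increase.

€80,872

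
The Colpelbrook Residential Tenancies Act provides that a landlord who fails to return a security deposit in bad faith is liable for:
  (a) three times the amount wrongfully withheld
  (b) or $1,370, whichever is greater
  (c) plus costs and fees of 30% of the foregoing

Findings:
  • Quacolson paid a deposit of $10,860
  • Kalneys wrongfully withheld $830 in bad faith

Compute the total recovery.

$3,237

Trebled: 3 × $830 = $2,490
Minimum $1,370: $2,490 meets the minimum, no increase.
Costs and fees: 30% of $2,490 = $747
Total recovery: $2,490 + $747 = $3,237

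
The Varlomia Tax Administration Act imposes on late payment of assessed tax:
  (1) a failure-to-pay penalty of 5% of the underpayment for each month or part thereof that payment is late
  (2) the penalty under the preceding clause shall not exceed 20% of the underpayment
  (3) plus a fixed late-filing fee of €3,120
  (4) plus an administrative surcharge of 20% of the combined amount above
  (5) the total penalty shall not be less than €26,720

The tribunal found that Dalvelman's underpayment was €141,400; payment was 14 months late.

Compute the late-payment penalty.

Accrued rate: 5% × 14 = 70%, capped at 20% → 20%
Failure-to-pay penalty: 20% of €141,400 = €28,280
Penalty before surcharge: €28,280 + €3,120 = €31,400
Administrative surcharge: 20% of €31,400 = €6,280
Total penalty: €31,400 + €6,280 = €37,680
Minimum €26,720: €37,680 meets the minimum, no increase.

Penalty: €37,680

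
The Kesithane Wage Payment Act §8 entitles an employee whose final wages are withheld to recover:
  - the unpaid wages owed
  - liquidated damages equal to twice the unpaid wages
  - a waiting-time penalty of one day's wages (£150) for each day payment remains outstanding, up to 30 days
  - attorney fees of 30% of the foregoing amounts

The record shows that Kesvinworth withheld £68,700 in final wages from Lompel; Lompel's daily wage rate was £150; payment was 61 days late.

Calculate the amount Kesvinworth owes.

£273,780

Doubled: 2 × £68,700 = £137,400
Penalty days: min(61, 30) = 30
Waiting-time penalty: 30 × £150 = £4,500
Subtotal: £68,700 + £137,400 + £4,500 = £210,600
Attorney fees: 30% of £210,600 = £63,180
Total award: £210,600 + £63,180 = £273,780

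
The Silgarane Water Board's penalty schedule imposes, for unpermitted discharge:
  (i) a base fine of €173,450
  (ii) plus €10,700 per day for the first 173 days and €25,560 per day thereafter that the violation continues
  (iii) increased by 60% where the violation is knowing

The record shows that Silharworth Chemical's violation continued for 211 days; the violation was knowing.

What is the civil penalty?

€4,793,328

First 173 days: 173 × €10,700 = €1,851,100
Remaining days: (211 − 173) × €25,560 = €971,280
Per-day component: €1,851,100 + €971,280 = €2,822,380
Base plus per-day: €173,450 + €2,822,380 = €2,995,830
Enhancement: 60% of €2,995,830 = €1,797,498
Enhanced fine: €2,995,830 + €1,797,498 = €4,793,328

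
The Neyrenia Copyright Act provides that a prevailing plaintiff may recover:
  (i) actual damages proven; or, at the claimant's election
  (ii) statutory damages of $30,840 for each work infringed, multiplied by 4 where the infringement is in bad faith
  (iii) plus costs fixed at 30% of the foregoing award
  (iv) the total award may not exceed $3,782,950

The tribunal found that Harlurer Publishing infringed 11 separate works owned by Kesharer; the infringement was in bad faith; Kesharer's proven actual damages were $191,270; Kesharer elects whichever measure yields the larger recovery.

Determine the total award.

Statutory damages: 11 × $30,840 = $339,240
Multiplied by 4: 4 × $339,240 = $1,356,960
Greater of actual damages ($191,270) or enhanced statutory damages ($1,356,960): $1,356,960
Costs: 30% of $1,356,960 = $407,088
Award plus costs: $1,356,960 + $407,088 = $1,764,048
Cap at $3,782,950: $1,764,048 is within the cap, no reduction.

$1,764,048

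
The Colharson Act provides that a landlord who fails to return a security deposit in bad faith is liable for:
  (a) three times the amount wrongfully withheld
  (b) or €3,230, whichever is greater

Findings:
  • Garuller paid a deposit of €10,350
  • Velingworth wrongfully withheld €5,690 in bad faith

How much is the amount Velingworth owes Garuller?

Trebled: 3 × €5,690 = €17,070
Minimum €3,230: €17,070 meets the minimum, no increase.

€17,070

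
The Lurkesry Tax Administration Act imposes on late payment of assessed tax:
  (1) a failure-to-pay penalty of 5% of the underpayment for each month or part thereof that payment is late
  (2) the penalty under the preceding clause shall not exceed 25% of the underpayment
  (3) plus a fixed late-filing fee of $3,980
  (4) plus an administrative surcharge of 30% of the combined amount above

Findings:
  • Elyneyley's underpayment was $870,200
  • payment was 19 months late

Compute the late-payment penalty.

Accrued rate: 5% × 19 = 95%, capped at 25% → 25%
Failure-to-pay penalty: 25% of $870,200 = $217,550
Penalty before surcharge: $217,550 + $3,980 = $221,530
Administrative surcharge: 30% of $221,530 = $66,459
Total penalty: $221,530 + $66,459 = $287,989

$287,989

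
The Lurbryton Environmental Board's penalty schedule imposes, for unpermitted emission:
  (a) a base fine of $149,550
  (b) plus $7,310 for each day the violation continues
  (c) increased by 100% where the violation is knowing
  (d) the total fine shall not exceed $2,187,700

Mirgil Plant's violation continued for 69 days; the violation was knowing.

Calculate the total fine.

$1,307,880

Per-day component: 69 × $7,310 = $504,390
Base plus per-day: $149,550 + $504,390 = $653,940
Enhancement: 100% of $653,940 = $653,940
Enhanced fine: $653,940 + $653,940 = $1,307,880
Cap at $2,187,700: $1,307,880 is within the cap, no reduction.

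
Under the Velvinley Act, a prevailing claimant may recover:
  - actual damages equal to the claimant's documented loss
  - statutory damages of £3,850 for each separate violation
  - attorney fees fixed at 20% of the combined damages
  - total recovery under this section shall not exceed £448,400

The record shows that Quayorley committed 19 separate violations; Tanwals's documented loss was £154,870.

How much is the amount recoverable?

£273,624

Statutory damages: 19 × £3,850 = £73,150
Combined damages: £154,870 + £73,150 = £228,020
Attorney fees: 20% of £228,020 = £45,604
Total before cap: £228,020 + £45,604 = £273,624
Cap at £448,400: £273,624 is within the cap, no reduction.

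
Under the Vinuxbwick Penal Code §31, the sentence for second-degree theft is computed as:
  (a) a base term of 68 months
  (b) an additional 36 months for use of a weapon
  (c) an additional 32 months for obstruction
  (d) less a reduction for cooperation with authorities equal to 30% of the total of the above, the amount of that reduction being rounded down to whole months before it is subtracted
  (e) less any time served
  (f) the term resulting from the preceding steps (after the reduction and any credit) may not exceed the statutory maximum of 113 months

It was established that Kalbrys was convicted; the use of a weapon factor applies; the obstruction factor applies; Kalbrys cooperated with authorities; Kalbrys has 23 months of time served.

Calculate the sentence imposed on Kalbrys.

Use of a weapon enhancement: +36 months
Obstruction enhancement: +32 months
Adjusted term: 68 months + 36 months + 32 months = 136 months
Cooperation with authorities reduction: 30% of 136 months = 40 months (rounded down)
After reduction: 136 − 40 = 96 months
Less time served: 96 months − 23 months = 73 months
Cap at 113 months: 73 months is within the cap, no reduction.

73 months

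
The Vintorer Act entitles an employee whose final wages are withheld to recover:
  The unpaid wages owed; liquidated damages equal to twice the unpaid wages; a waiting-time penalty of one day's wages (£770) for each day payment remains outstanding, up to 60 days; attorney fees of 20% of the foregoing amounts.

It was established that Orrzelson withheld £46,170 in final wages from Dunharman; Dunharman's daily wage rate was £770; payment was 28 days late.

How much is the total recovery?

Doubled: 2 × £46,170 = £92,340
Penalty days: min(28, 60) = 28
Waiting-time penalty: 28 × £770 = £21,560
Subtotal: £46,170 + £92,340 + £21,560 = £160,070
Attorney fees: 20% of £160,070 = £32,014
Total award: £160,070 + £32,014 = £192,084

£192,084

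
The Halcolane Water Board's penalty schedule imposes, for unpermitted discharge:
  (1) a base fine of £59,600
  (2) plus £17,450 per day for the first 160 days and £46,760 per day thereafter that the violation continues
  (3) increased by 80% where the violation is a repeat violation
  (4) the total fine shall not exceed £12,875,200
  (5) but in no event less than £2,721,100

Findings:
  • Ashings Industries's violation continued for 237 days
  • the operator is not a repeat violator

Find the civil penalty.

£6,452,120

First 160 days: 160 × £17,450 = £2,792,000
Remaining days: (237 − 160) × £46,760 = £3,600,520
Per-day component: £2,792,000 + £3,600,520 = £6,392,520
Base plus per-day: £59,600 + £6,392,520 = £6,452,120
The operator is not a repeat violator: no 80% increase.
Cap at £12,875,200: £6,452,120 is within the cap, no reduction.
Minimum £2,721,100: £6,452,120 meets the minimum, no increase.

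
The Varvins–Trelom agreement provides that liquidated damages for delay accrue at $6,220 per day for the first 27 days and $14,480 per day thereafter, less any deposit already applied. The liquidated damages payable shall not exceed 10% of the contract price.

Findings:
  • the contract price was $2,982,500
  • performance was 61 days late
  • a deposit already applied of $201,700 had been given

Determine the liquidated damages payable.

First 27 days: 27 × $6,220 = $167,940
Remaining days: (61 − 27) × $14,480 = $492,320
Accrued per-day damages: $167,940 + $492,320 = $660,260
Less deposit already applied: $660,260 − $201,700 = $458,560
Cap: 10% of $2,982,500 = $298,250
Cap at $298,250: $458,560 exceeds the cap → $298,250

$298,250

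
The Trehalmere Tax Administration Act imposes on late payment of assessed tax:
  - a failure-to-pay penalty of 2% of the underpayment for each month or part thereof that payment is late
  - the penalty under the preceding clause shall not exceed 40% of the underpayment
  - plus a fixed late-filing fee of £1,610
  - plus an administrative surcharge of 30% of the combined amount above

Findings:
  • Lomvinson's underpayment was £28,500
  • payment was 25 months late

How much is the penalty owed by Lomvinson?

Accrued rate: 2% × 25 = 50%, capped at 40% → 40%
Failure-to-pay penalty: 40% of £28,500 = £11,400
Penalty before surcharge: £11,400 + £1,610 = £13,010
Administrative surcharge: 30% of £13,010 = £3,903
Total penalty: £13,010 + £3,903 = £16,913

£16,913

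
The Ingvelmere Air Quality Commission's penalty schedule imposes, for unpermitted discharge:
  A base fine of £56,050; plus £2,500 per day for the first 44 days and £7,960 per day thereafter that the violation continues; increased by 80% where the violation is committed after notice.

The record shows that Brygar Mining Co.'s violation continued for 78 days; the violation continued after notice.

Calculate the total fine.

First 44 days: 44 × £2,500 = £110,000
Remaining days: (78 − 44) × £7,960 = £270,640
Per-day component: £110,000 + £270,640 = £380,640
Base plus per-day: £56,050 + £380,640 = £436,690
Enhancement: 80% of £436,690 = £349,352
Enhanced fine: £436,690 + £349,352 = £786,042

£786,042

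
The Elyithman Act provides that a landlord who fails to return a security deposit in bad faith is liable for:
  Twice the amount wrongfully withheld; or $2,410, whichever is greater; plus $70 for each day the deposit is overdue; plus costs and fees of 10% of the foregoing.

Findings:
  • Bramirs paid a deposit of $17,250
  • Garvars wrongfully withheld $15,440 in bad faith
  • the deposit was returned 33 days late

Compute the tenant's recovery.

Doubled: 2 × $15,440 = $30,880
Minimum $2,410: $30,880 meets the minimum, no increase.
Late-return penalty: 33 × $70 = $2,310
Damages plus late penalty: $30,880 + $2,310 = $33,190
Costs and fees: 10% of $33,190 = $3,319
Total recovery: $33,190 + $3,319 = $36,509

$36,509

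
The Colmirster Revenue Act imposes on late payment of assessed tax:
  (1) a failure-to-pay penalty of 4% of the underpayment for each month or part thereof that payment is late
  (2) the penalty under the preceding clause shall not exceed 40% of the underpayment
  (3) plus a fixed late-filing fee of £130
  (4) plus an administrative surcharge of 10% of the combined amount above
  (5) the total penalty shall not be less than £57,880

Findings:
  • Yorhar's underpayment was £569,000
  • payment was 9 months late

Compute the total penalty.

Accrued rate: 4% × 9 = 36%, capped at 40% → 36%
Failure-to-pay penalty: 36% of £569,000 = £204,840
Penalty before surcharge: £204,840 + £130 = £204,970
Administrative surcharge: 10% of £204,970 = £20,497
Total penalty: £204,970 + £20,497 = £225,467
Minimum £57,880: £225,467 meets the minimum, no increase.

Penalty: £225,467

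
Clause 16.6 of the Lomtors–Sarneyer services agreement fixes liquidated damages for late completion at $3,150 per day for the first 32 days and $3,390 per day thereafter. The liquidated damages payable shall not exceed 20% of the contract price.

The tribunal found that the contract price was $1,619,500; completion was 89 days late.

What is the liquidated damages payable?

Liquidated damages: $294,030

First 32 days: 32 × $3,150 = $100,800
Remaining days: (89 − 32) × $3,390 = $193,230
Accrued per-day damages: $100,800 + $193,230 = $294,030
Cap: 20% of $1,619,500 = $323,900
Cap at $323,900: $294,030 is within the cap, no reduction.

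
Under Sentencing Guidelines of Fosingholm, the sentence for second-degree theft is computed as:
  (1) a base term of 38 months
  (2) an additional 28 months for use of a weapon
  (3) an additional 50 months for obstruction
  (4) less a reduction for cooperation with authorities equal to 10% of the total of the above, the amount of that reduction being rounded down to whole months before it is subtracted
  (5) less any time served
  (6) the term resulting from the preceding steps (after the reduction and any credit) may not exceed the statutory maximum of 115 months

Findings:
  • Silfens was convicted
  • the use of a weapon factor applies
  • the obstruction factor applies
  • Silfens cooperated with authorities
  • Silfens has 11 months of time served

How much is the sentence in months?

Use of a weapon enhancement: +28 months
Obstruction enhancement: +50 months
Adjusted term: 38 months + 28 months + 50 months = 116 months
Cooperation with authorities reduction: 10% of 116 months = 11 months (rounded down)
After reduction: 116 − 11 = 105 months
Less time served: 105 months − 11 months = 94 months
Cap at 115 months: 94 months is within the cap, no reduction.

Sentence: 94 months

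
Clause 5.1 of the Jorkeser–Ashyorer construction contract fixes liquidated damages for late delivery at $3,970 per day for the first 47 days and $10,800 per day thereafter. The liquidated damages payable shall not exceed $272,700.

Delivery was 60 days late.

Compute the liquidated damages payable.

First 47 days: 47 × $3,970 = $186,590
Remaining days: (60 − 47) × $10,800 = $140,400
Accrued per-day damages: $186,590 + $140,400 = $326,990
Cap at $272,700: $326,990 exceeds the cap → $272,700

$272,700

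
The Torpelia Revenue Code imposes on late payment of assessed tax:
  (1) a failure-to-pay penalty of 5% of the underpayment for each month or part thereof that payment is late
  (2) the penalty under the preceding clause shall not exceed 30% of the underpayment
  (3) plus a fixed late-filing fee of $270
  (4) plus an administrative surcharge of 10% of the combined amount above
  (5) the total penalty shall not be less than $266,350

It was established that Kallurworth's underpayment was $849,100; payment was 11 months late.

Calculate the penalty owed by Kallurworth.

Accrued rate: 5% × 11 = 55%, capped at 30% → 30%
Failure-to-pay penalty: 30% of $849,100 = $254,730
Penalty before surcharge: $254,730 + $270 = $255,000
Administrative surcharge: 10% of $255,000 = $25,500
Total penalty: $255,000 + $25,500 = $280,500
Minimum $266,350: $280,500 meets the minimum, no increase.

$280,500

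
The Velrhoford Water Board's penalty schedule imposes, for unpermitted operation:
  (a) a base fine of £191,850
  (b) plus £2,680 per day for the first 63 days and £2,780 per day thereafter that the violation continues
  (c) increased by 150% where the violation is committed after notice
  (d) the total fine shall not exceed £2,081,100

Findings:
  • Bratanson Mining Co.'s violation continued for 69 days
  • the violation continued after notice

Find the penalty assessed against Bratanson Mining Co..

First 63 days: 63 × £2,680 = £168,840
Remaining days: (69 − 63) × £2,780 = £16,680
Per-day component: £168,840 + £16,680 = £185,520
Base plus per-day: £191,850 + £185,520 = £377,370
Enhancement: 150% of £377,370 = £566,055
Enhanced fine: £377,370 + £566,055 = £943,425
Cap at £2,081,100: £943,425 is within the cap, no reduction.

£943,425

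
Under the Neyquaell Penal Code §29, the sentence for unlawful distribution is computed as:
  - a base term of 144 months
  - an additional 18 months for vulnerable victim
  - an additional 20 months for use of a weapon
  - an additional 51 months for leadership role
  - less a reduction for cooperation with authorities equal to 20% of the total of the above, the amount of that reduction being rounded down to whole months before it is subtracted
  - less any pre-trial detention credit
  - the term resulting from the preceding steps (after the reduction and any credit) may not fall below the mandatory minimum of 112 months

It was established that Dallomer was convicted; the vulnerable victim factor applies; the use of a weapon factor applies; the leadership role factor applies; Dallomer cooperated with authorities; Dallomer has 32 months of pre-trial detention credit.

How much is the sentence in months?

Vulnerable victim enhancement: +18 months
Use of a weapon enhancement: +20 months
Leadership role enhancement: +51 months
Adjusted term: 144 months + 18 months + 20 months + 51 months = 233 months
Cooperation with authorities reduction: 20% of 233 months = 46 months (rounded down)
After reduction: 233 − 46 = 187 months
Less pre-trial detention credit: 187 months − 32 months = 155 months
Minimum 112 months: 155 months meets the minimum, no increase.

155 months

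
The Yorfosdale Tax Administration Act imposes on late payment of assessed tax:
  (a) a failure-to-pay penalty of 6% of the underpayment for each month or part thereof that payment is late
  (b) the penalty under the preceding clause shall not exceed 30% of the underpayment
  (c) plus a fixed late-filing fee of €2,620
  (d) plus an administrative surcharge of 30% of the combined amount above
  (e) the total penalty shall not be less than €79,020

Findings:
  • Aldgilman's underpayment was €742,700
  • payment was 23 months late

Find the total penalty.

€293,059

Accrued rate: 6% × 23 = 138%, capped at 30% → 30%
Failure-to-pay penalty: 30% of €742,700 = €222,810
Penalty before surcharge: €222,810 + €2,620 = €225,430
Administrative surcharge: 30% of €225,430 = €67,629
Total penalty: €225,430 + €67,629 = €293,059
Minimum €79,020: €293,059 meets the minimum, no increase.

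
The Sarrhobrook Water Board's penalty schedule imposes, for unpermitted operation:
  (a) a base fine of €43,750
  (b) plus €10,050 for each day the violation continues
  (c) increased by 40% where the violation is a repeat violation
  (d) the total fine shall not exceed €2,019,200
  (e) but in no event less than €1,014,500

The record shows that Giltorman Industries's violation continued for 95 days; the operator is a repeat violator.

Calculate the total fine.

€1,397,900

Per-day component: 95 × €10,050 = €954,750
Base plus per-day: €43,750 + €954,750 = €998,500
Enhancement: 40% of €998,500 = €399,400
Enhanced fine: €998,500 + €399,400 = €1,397,900
Cap at €2,019,200: €1,397,900 is within the cap, no reduction.
Minimum €1,014,500: €1,397,900 meets the minimum, no increase.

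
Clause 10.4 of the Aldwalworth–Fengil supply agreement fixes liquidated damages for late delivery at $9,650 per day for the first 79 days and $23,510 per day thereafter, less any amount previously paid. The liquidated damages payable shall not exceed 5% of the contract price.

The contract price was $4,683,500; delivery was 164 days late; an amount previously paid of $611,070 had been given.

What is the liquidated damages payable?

First 79 days: 79 × $9,650 = $762,350
Remaining days: (164 − 79) × $23,510 = $1,998,350
Accrued per-day damages: $762,350 + $1,998,350 = $2,760,700
Less amount previously paid: $2,760,700 − $611,070 = $2,149,630
Cap: 5% of $4,683,500 = $234,175
Cap at $234,175: $2,149,630 exceeds the cap → $234,175

$234,175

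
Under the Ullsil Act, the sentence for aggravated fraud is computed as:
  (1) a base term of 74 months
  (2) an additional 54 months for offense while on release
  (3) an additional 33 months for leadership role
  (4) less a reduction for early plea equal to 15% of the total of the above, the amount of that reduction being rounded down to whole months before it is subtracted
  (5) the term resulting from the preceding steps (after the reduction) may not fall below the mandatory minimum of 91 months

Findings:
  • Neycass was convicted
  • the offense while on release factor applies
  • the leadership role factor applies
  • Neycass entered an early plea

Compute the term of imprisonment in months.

Offense while on release enhancement: +54 months
Leadership role enhancement: +33 months
Adjusted term: 74 months + 54 months + 33 months = 161 months
Early plea reduction: 15% of 161 months = 24 months (rounded down)
After reduction: 161 − 24 = 137 months
Minimum 91 months: 137 months meets the minimum, no increase.

137 months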